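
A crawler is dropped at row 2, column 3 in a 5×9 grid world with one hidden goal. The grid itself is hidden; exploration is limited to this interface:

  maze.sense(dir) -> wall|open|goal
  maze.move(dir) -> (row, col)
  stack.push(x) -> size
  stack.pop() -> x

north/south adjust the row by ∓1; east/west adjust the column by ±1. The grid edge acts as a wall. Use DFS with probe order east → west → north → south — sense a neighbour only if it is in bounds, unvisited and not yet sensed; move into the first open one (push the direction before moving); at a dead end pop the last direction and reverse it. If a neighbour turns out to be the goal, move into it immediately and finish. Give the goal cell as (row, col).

-> maze.sense(dir: east)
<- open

-> stack.push(x: east)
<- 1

-> maze.move(dir: east)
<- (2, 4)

-> maze.sense(dir: east)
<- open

-> stack.push(x: east)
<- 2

-> maze.move(dir: east)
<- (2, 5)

-> maze.sense(dir: east)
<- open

-> stack.push(x: east)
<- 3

-> maze.move(dir: east)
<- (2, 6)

-> maze.sense(dir: east)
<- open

-> stack.push(x: east)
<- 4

-> maze.move(dir: east)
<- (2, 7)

-> maze.sense(dir: east)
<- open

-> stack.push(x: east)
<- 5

-> maze.move(dir: east)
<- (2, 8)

-> maze.sense(dir: north)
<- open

-> stack.push(x: north)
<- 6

-> maze.move(dir: north)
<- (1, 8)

-> maze.sense(dir: west)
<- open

-> stack.push(x: west)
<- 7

-> maze.move(dir: west)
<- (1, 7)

-> maze.sense(dir: west)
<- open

-> stack.push(x: west)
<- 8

-> maze.move(dir: west)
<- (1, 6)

-> maze.sense(dir: west)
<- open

-> stack.push(x: west)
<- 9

-> maze.move(dir: west)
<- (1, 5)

-> maze.sense(dir: west)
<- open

-> stack.push(x: west)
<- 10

-> maze.move(dir: west)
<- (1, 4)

-> maze.sense(dir: west)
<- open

-> stack.push(x: west)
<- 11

-> maze.move(dir: west)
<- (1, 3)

-> maze.sense(dir: west)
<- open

-> stack.push(x: west)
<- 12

-> maze.move(dir: west)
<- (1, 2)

-> maze.sense(dir: west)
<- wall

-> maze.sense(dir: north)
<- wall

-> maze.sense(dir: south)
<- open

-> stack.push(x: south)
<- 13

-> maze.move(dir: south)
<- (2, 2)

-> maze.sense(dir: west)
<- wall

-> maze.sense(dir: south)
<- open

-> stack.push(x: south)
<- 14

-> maze.move(dir: south)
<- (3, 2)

-> maze.sense(dir: east)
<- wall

-> maze.sense(dir: west)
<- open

-> stack.push(x: west)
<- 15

-> maze.move(dir: west)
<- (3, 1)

-> maze.sense(dir: west)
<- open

-> stack.push(x: west)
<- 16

-> maze.move(dir: west)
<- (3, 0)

-> maze.sense(dir: north)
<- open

-> stack.push(x: north)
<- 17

-> maze.move(dir: north)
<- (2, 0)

-> maze.sense(dir: north)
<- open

-> stack.push(x: north)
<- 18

-> maze.move(dir: north)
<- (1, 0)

-> maze.sense(dir: north)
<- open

-> stack.push(x: north)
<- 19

-> maze.move(dir: north)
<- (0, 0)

-> maze.sense(dir: east)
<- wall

-> stack.pop()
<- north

-> maze.move(dir: south)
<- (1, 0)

-> stack.pop()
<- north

-> maze.move(dir: south)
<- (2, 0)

-> stack.pop()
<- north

-> maze.move(dir: south)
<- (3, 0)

-> maze.sense(dir: south)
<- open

-> stack.push(x: south)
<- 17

-> maze.move(dir: south)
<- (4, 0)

-> maze.sense(dir: east)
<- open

-> stack.push(x: east)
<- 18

-> maze.move(dir: east)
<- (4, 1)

-> maze.sense(dir: east)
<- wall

-> stack.pop()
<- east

-> maze.move(dir: west)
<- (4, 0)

-> stack.pop()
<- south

-> maze.move(dir: north)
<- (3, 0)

-> stack.pop()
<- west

-> maze.move(dir: east)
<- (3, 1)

-> stack.pop()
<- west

-> maze.move(dir: east)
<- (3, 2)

-> stack.pop()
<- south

-> maze.move(dir: north)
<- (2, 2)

-> stack.pop()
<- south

-> maze.move(dir: north)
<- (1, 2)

-> stack.pop()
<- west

-> maze.move(dir: east)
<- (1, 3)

-> maze.sense(dir: north)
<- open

-> stack.push(x: north)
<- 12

-> maze.move(dir: north)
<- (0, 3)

-> maze.sense(dir: east)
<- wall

-> stack.pop()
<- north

-> maze.move(dir: south)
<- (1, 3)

-> stack.pop()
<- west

-> maze.move(dir: east)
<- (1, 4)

-> stack.pop()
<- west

-> maze.move(dir: east)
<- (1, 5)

-> maze.sense(dir: north)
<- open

-> stack.push(x: north)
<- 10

-> maze.move(dir: north)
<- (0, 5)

-> maze.sense(dir: east)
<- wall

-> stack.pop()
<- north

-> maze.move(dir: south)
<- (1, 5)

-> stack.pop()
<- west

-> maze.move(dir: east)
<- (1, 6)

-> stack.pop()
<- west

-> maze.move(dir: east)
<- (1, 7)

-> maze.sense(dir: north)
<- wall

-> stack.pop()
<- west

-> maze.move(dir: east)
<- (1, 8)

-> maze.sense(dir: north)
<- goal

-> maze.move(dir: north)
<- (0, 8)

Answer: (0, 8)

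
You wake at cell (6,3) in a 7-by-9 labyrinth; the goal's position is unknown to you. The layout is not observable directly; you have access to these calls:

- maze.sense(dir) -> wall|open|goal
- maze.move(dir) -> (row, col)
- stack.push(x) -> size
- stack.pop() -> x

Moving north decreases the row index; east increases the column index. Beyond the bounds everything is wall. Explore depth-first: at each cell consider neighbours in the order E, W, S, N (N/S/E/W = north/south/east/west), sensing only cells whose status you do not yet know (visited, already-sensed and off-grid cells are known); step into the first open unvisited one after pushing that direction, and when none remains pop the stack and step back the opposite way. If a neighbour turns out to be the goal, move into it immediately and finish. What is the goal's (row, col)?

>> maze.sense(dir='east')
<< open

>> stack.push(x='east')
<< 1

>> maze.move(dir='east')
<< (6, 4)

>> maze.sense(dir='east')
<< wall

>> maze.sense(dir='north')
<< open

>> stack.push(x='north')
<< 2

>> maze.move(dir='north')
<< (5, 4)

>> maze.sense(dir='east')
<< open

>> stack.push(x='east')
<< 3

>> maze.move(dir='east')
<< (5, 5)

>> maze.sense(dir='east')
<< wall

>> maze.sense(dir='north')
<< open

>> stack.push(x='north')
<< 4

>> maze.move(dir='north')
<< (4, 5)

>> maze.sense(dir='east')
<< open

>> stack.push(x='east')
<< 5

>> maze.move(dir='east')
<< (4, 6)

>> maze.sense(dir='east')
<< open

>> stack.push(x='east')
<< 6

>> maze.move(dir='east')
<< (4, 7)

>> maze.sense(dir='east')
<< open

>> stack.push(x='east')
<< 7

>> maze.move(dir='east')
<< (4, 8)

>> maze.sense(dir='south')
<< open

>> stack.push(x='south')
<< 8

>> maze.move(dir='south')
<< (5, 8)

>> maze.sense(dir='west')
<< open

>> stack.push(x='west')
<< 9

>> maze.move(dir='west')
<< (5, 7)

>> maze.sense(dir='south')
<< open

>> stack.push(x='south')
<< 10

>> maze.move(dir='south')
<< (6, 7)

>> maze.sense(dir='east')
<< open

>> stack.push(x='east')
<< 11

>> maze.move(dir='east')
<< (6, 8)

>> stack.pop()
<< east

>> maze.move(dir='west')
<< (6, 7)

>> maze.sense(dir='west')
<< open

>> stack.push(x='west')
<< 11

>> maze.move(dir='west')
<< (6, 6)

>> stack.pop()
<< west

>> maze.move(dir='east')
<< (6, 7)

>> stack.pop()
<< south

>> maze.move(dir='north')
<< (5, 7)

>> stack.pop()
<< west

>> maze.move(dir='east')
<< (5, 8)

>> stack.pop()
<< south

>> maze.move(dir='north')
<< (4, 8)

>> maze.sense(dir='north')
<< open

>> stack.push(x='north')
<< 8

>> maze.move(dir='north')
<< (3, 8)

>> maze.sense(dir='west')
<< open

>> stack.push(x='west')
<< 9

>> maze.move(dir='west')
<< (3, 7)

>> maze.sense(dir='west')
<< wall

>> maze.sense(dir='north')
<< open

>> stack.push(x='north')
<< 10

>> maze.move(dir='north')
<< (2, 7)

>> maze.sense(dir='east')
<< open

>> stack.push(x='east')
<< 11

>> maze.move(dir='east')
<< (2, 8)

>> maze.sense(dir='north')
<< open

>> stack.push(x='north')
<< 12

>> maze.move(dir='north')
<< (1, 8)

>> maze.sense(dir='west')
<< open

>> stack.push(x='west')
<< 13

>> maze.move(dir='west')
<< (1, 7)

>> maze.sense(dir='west')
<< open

>> stack.push(x='west')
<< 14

>> maze.move(dir='west')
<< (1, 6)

>> maze.sense(dir='west')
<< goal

>> maze.move(dir='west')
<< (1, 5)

Answer: (1, 5)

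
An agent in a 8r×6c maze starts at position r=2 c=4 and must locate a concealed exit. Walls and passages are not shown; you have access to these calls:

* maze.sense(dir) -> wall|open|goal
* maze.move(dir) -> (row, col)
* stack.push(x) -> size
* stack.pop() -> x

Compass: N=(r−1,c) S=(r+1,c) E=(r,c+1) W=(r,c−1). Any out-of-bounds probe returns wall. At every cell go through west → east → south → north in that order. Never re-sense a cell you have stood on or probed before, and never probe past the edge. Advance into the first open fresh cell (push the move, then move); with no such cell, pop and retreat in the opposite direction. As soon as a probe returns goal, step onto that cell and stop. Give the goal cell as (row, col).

·→ sense(dir: west)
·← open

·→ push(x: west)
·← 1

·→ move(dir: west)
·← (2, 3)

·→ sense(dir: west)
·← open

·→ push(x: west)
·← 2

·→ move(dir: west)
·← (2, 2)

·→ sense(dir: west)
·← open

·→ push(x: west)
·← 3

·→ move(dir: west)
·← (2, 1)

·→ sense(dir: west)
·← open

·→ push(x: west)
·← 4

·→ move(dir: west)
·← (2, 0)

·→ sense(dir: south)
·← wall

·→ sense(dir: north)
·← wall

·→ pop()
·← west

·→ move(dir: east)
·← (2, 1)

·→ sense(dir: south)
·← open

·→ push(x: south)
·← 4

·→ move(dir: south)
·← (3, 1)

·→ sense(dir: east)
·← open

·→ push(x: east)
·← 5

·→ move(dir: east)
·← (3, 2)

·→ sense(dir: east)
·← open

·→ push(x: east)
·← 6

·→ move(dir: east)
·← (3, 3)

·→ sense(dir: east)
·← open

·→ push(x: east)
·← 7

·→ move(dir: east)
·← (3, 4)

·→ sense(dir: east)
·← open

·→ push(x: east)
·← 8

·→ move(dir: east)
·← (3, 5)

·→ sense(dir: south)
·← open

·→ push(x: south)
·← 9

·→ move(dir: south)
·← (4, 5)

·→ sense(dir: west)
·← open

·→ push(x: west)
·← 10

·→ move(dir: west)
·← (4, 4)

·→ sense(dir: west)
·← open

·→ push(x: west)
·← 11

·→ move(dir: west)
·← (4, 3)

·→ sense(dir: west)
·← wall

·→ sense(dir: south)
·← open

·→ push(x: south)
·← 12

·→ move(dir: south)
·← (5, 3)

·→ sense(dir: west)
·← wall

·→ sense(dir: east)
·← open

·→ push(x: east)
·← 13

·→ move(dir: east)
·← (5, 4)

·→ sense(dir: east)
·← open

·→ push(x: east)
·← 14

·→ move(dir: east)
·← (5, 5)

·→ sense(dir: south)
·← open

·→ push(x: south)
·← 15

·→ move(dir: south)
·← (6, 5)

·→ sense(dir: west)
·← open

·→ push(x: west)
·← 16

·→ move(dir: west)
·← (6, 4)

·→ sense(dir: west)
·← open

·→ push(x: west)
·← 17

·→ move(dir: west)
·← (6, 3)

·→ sense(dir: west)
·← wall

·→ sense(dir: south)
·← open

·→ push(x: south)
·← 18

·→ move(dir: south)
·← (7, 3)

·→ sense(dir: west)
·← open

·→ push(x: west)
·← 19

·→ move(dir: west)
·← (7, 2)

·→ sense(dir: west)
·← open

·→ push(x: west)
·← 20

·→ move(dir: west)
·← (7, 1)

·→ sense(dir: west)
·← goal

·→ move(dir: west)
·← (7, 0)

Answer: (7, 0)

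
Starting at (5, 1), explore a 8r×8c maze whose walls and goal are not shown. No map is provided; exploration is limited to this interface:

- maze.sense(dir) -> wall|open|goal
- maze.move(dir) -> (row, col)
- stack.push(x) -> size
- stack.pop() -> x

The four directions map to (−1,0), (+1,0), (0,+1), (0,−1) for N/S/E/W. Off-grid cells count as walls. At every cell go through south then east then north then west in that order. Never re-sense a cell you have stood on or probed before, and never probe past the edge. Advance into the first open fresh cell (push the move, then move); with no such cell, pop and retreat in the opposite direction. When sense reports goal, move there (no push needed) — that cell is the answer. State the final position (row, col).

Using maze.sense using dir=south, and observe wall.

I try maze.sense using dir=east, and observe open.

Then stack.push using x=east, giving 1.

I call maze.move using dir=east, and see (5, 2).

Then maze.sense using dir=south, giving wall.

I call maze.sense using dir=east, — result: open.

Now I run stack.push using x=east, and see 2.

I call maze.move using dir=east, and observe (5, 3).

Now I run maze.sense using dir=south, → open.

Invoking stack.push using x=south, and get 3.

Using maze.move using dir=south, — result: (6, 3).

Using maze.sense using dir=south, and observe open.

Now I run stack.push using x=south, and see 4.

Invoking maze.move using dir=south, and get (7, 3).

Invoking maze.sense using dir=east, and observe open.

I invoke stack.push using x=east, giving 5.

Then maze.move using dir=east, giving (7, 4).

I use maze.sense using dir=east, and see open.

Invoking stack.push using x=east, : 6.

Using maze.move using dir=east, → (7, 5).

I run maze.sense using dir=east, — result: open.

Invoking stack.push using x=east, — result: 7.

I call maze.move using dir=east, → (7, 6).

I run maze.sense using dir=east, → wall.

Next I call maze.sense using dir=north, and get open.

I call stack.push using x=north, which returns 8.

I invoke maze.move using dir=north, and observe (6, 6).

I invoke maze.sense using dir=east, → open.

Using stack.push using x=east, and observe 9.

I run maze.move using dir=east, yielding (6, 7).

I call maze.sense using dir=north, which returns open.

I invoke stack.push using x=north, which returns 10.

I use maze.move using dir=north, yielding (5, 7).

Now I run maze.sense using dir=north, and see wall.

Using maze.sense using dir=west, : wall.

Calling stack.pop(), which returns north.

I invoke maze.move using dir=south, giving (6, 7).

Calling stack.pop(), which returns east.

I call maze.move using dir=west, which returns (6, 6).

Now I run maze.sense using dir=west, : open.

Next I call stack.push using x=west, which returns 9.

I run maze.move using dir=west, which returns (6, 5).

I try maze.sense using dir=north, : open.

I use stack.push using x=north, — result: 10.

Invoking maze.move using dir=north, giving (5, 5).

I call maze.sense using dir=north, and get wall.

I call maze.sense using dir=west, : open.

I try stack.push using x=west, and get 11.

Using maze.move using dir=west, : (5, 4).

Now I run maze.sense using dir=south, yielding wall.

Invoking maze.sense using dir=north, → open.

I try stack.push using x=north, yielding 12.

Then maze.move using dir=north, yielding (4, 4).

I try maze.sense using dir=north, and get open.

Then stack.push using x=north, yielding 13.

Using maze.move using dir=north, which returns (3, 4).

I call maze.sense using dir=east, and see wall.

Invoking maze.sense using dir=north, yielding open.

I run stack.push using x=north, which returns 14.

I try maze.move using dir=north, and observe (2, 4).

I run maze.sense using dir=east, yielding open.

Invoking stack.push using x=east, yielding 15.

Now I run maze.move using dir=east, — result: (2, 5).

Then maze.sense using dir=east, yielding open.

Next I call stack.push using x=east, and see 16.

Invoking maze.move using dir=east, and observe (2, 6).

I try maze.sense using dir=south, and get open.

I run stack.push using x=south, — result: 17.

Then maze.move using dir=south, yielding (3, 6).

Now I run maze.sense using dir=south, yielding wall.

Now I run maze.sense using dir=east, and get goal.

Now I run maze.move using dir=east, yielding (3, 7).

Answer: (3, 7)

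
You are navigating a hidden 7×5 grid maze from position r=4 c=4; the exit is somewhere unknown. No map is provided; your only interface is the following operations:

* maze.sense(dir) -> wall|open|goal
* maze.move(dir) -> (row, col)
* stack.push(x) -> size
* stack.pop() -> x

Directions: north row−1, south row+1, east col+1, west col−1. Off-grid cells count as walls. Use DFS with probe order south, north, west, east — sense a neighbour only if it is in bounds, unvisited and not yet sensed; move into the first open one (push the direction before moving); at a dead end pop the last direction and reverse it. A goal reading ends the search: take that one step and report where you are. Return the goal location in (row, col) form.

Step: maze.sense[dir: south]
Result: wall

Step: maze.sense[dir: north]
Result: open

Step: stack.push[x: north]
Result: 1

Step: maze.move[dir: north]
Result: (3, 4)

Step: maze.sense[dir: north]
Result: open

Step: stack.push[x: north]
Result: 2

Step: maze.move[dir: north]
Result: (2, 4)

Step: maze.sense[dir: north]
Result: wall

Step: maze.sense[dir: west]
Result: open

Step: stack.push[x: west]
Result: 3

Step: maze.move[dir: west]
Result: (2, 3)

Step: maze.sense[dir: south]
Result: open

Step: stack.push[x: south]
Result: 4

Step: maze.move[dir: south]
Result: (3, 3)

Step: maze.sense[dir: south]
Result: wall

Step: maze.sense[dir: west]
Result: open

Step: stack.push[x: west]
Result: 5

Step: maze.move[dir: west]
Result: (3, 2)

Step: maze.sense[dir: south]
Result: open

Step: stack.push[x: south]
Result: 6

Step: maze.move[dir: south]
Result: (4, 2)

Step: maze.sense[dir: south]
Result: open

Step: stack.push[x: south]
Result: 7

Step: maze.move[dir: south]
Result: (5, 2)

Step: maze.sense[dir: south]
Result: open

Step: stack.push[x: south]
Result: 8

Step: maze.move[dir: south]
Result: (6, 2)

Step: maze.sense[dir: west]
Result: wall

Step: maze.sense[dir: east]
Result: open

Step: stack.push[x: east]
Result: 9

Step: maze.move[dir: east]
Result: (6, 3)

Step: maze.sense[dir: north]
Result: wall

Step: maze.sense[dir: east]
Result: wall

Step: stack.pop[]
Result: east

Step: maze.move[dir: west]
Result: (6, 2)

Step: stack.pop[]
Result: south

Step: maze.move[dir: north]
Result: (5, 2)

Step: maze.sense[dir: west]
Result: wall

Step: stack.pop[]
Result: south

Step: maze.move[dir: north]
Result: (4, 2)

Step: maze.sense[dir: west]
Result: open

Step: stack.push[x: west]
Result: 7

Step: maze.move[dir: west]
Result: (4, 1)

Step: maze.sense[dir: north]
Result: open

Step: stack.push[x: north]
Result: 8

Step: maze.move[dir: north]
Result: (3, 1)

Step: maze.sense[dir: north]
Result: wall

Step: maze.sense[dir: west]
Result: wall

Step: stack.pop[]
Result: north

Step: maze.move[dir: south]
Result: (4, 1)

Step: maze.sense[dir: west]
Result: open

Step: stack.push[x: west]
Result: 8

Step: maze.move[dir: west]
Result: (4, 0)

Step: maze.sense[dir: south]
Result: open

Step: stack.push[x: south]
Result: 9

Step: maze.move[dir: south]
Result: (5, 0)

Step: maze.sense[dir: south]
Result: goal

Step: maze.move[dir: south]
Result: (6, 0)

Answer: (6, 0)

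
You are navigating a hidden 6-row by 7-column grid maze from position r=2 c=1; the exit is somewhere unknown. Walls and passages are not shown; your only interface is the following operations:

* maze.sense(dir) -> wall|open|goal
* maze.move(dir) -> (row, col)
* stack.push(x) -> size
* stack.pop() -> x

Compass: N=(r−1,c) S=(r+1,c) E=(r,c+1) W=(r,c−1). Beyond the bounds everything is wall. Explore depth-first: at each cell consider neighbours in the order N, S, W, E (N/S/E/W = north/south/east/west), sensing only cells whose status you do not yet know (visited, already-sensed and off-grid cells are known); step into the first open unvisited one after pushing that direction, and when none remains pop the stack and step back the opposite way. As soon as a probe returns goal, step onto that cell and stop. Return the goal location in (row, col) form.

Step: sense[dir='north']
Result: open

Step: push[x='north']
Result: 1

Step: move[dir='north']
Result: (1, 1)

Step: sense[dir='north']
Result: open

Step: push[x='north']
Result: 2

Step: move[dir='north']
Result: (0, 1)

Step: sense[dir='west']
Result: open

Step: push[x='west']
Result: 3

Step: move[dir='west']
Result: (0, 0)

Step: sense[dir='south']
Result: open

Step: push[x='south']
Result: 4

Step: move[dir='south']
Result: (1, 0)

Step: sense[dir='south']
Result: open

Step: push[x='south']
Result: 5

Step: move[dir='south']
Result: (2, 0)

Step: sense[dir='south']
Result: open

Step: push[x='south']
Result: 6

Step: move[dir='south']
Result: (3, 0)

Step: sense[dir='south']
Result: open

Step: push[x='south']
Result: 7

Step: move[dir='south']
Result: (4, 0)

Step: sense[dir='south']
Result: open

Step: push[x='south']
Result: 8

Step: move[dir='south']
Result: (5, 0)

Step: sense[dir='east']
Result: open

Step: push[x='east']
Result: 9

Step: move[dir='east']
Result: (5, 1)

Step: sense[dir='north']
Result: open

Step: push[x='north']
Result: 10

Step: move[dir='north']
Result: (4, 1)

Step: sense[dir='north']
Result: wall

Step: sense[dir='east']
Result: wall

Step: pop[]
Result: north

Step: move[dir='south']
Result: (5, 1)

Step: sense[dir='east']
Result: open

Step: push[x='east']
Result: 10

Step: move[dir='east']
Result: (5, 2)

Step: sense[dir='east']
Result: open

Step: push[x='east']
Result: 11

Step: move[dir='east']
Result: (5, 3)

Step: sense[dir='north']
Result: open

Step: push[x='north']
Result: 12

Step: move[dir='north']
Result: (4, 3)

Step: sense[dir='north']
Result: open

Step: push[x='north']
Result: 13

Step: move[dir='north']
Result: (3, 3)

Step: sense[dir='north']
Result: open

Step: push[x='north']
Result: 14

Step: move[dir='north']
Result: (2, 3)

Step: sense[dir='north']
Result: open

Step: push[x='north']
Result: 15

Step: move[dir='north']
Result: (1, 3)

Step: sense[dir='north']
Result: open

Step: push[x='north']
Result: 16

Step: move[dir='north']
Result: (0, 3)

Step: sense[dir='west']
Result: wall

Step: sense[dir='east']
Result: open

Step: push[x='east']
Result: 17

Step: move[dir='east']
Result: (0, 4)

Step: sense[dir='south']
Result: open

Step: push[x='south']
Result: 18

Step: move[dir='south']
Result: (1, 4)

Step: sense[dir='south']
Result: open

Step: push[x='south']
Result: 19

Step: move[dir='south']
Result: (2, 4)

Step: sense[dir='south']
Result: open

Step: push[x='south']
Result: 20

Step: move[dir='south']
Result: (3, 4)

Step: sense[dir='south']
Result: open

Step: push[x='south']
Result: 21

Step: move[dir='south']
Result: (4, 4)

Step: sense[dir='south']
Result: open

Step: push[x='south']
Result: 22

Step: move[dir='south']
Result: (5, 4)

Step: sense[dir='east']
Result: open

Step: push[x='east']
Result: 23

Step: move[dir='east']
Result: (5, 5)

Step: sense[dir='north']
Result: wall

Step: sense[dir='east']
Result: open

Step: push[x='east']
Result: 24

Step: move[dir='east']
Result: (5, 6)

Step: sense[dir='north']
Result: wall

Step: pop[]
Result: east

Step: move[dir='west']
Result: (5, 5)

Step: pop[]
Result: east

Step: move[dir='west']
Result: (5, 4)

Step: pop[]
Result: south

Step: move[dir='north']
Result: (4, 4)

Step: pop[]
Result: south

Step: move[dir='north']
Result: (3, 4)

Step: sense[dir='east']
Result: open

Step: push[x='east']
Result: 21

Step: move[dir='east']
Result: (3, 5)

Step: sense[dir='north']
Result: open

Step: push[x='north']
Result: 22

Step: move[dir='north']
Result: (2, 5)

Step: sense[dir='north']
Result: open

Step: push[x='north']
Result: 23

Step: move[dir='north']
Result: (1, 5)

Step: sense[dir='north']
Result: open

Step: push[x='north']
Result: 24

Step: move[dir='north']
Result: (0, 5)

Step: sense[dir='east']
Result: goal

Step: move[dir='east']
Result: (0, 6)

Answer: (0, 6)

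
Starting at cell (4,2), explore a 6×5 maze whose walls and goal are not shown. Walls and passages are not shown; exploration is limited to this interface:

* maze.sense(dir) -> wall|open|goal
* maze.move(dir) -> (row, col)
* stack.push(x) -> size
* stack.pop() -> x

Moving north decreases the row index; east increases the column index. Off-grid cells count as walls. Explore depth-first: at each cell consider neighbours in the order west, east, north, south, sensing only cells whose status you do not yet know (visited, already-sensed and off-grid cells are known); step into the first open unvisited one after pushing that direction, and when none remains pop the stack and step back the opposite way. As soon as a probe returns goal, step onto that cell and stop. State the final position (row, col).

>> maze.sense(dir=west)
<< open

>> stack.push(x=west)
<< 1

>> maze.move(dir=west)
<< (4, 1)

>> maze.sense(dir=west)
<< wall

>> maze.sense(dir=north)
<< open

>> stack.push(x=north)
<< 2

>> maze.move(dir=north)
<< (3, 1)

>> maze.sense(dir=west)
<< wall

>> maze.sense(dir=east)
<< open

>> stack.push(x=east)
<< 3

>> maze.move(dir=east)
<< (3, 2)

>> maze.sense(dir=east)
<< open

>> stack.push(x=east)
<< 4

>> maze.move(dir=east)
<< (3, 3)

>> maze.sense(dir=east)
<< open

>> stack.push(x=east)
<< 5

>> maze.move(dir=east)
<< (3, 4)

>> maze.sense(dir=north)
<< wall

>> maze.sense(dir=south)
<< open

>> stack.push(x=south)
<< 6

>> maze.move(dir=south)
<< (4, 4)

>> maze.sense(dir=west)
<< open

>> stack.push(x=west)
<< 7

>> maze.move(dir=west)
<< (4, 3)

>> maze.sense(dir=south)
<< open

>> stack.push(x=south)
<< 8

>> maze.move(dir=south)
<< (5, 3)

>> maze.sense(dir=west)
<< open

>> stack.push(x=west)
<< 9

>> maze.move(dir=west)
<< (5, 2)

>> maze.sense(dir=west)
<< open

>> stack.push(x=west)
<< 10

>> maze.move(dir=west)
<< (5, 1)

>> maze.sense(dir=west)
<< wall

>> stack.pop()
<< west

>> maze.move(dir=east)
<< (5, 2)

>> stack.pop()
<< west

>> maze.move(dir=east)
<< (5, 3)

>> maze.sense(dir=east)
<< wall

>> stack.pop()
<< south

>> maze.move(dir=north)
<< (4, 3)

>> stack.pop()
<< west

>> maze.move(dir=east)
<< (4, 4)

>> stack.pop()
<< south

>> maze.move(dir=north)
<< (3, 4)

>> stack.pop()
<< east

>> maze.move(dir=west)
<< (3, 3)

>> maze.sense(dir=north)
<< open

>> stack.push(x=north)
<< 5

>> maze.move(dir=north)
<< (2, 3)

>> maze.sense(dir=west)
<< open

>> stack.push(x=west)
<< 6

>> maze.move(dir=west)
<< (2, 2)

>> maze.sense(dir=west)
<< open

>> stack.push(x=west)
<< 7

>> maze.move(dir=west)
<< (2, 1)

>> maze.sense(dir=west)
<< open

>> stack.push(x=west)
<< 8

>> maze.move(dir=west)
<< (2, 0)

>> maze.sense(dir=north)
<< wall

>> stack.pop()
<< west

>> maze.move(dir=east)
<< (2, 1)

>> maze.sense(dir=north)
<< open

>> stack.push(x=north)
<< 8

>> maze.move(dir=north)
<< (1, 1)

>> maze.sense(dir=east)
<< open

>> stack.push(x=east)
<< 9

>> maze.move(dir=east)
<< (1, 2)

>> maze.sense(dir=east)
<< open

>> stack.push(x=east)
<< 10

>> maze.move(dir=east)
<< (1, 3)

>> maze.sense(dir=east)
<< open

>> stack.push(x=east)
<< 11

>> maze.move(dir=east)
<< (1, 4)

>> maze.sense(dir=north)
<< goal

>> maze.move(dir=north)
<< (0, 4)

Answer: (0, 4)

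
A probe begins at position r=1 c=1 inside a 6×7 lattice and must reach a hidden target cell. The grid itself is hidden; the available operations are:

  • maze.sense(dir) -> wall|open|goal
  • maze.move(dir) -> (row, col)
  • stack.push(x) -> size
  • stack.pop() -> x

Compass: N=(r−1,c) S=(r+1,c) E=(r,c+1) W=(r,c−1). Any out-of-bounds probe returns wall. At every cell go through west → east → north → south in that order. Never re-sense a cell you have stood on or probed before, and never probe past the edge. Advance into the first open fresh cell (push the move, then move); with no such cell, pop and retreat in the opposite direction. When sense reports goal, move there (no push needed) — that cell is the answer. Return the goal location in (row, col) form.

Do: sense[west]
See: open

Do: push[west]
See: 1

Do: move[west]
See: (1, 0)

Do: sense[north]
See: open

Do: push[north]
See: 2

Do: move[north]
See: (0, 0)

Do: sense[east]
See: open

Do: push[east]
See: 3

Do: move[east]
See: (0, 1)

Do: sense[east]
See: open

Do: push[east]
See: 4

Do: move[east]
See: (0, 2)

Do: sense[east]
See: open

Do: push[east]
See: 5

Do: move[east]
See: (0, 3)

Do: sense[east]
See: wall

Do: sense[south]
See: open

Do: push[south]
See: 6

Do: move[south]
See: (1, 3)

Do: sense[west]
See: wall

Do: sense[east]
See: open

Do: push[east]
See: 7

Do: move[east]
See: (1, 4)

Do: sense[east]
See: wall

Do: sense[south]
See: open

Do: push[south]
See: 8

Do: move[south]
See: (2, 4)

Do: sense[west]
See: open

Do: push[west]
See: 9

Do: move[west]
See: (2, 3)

Do: sense[west]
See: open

Do: push[west]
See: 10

Do: move[west]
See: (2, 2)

Do: sense[west]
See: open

Do: push[west]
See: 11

Do: move[west]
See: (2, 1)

Do: sense[west]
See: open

Do: push[west]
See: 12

Do: move[west]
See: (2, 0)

Do: sense[south]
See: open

Do: push[south]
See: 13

Do: move[south]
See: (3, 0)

Do: sense[east]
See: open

Do: push[east]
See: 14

Do: move[east]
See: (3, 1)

Do: sense[east]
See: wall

Do: sense[south]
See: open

Do: push[south]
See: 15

Do: move[south]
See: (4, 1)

Do: sense[west]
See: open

Do: push[west]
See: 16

Do: move[west]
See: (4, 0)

Do: sense[south]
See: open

Do: push[south]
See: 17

Do: move[south]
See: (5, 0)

Do: sense[east]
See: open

Do: push[east]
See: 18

Do: move[east]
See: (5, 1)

Do: sense[east]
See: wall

Do: pop[]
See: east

Do: move[west]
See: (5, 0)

Do: pop[]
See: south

Do: move[north]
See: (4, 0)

Do: pop[]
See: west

Do: move[east]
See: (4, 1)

Do: sense[east]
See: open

Do: push[east]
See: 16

Do: move[east]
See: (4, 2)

Do: sense[east]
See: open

Do: push[east]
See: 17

Do: move[east]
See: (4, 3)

Do: sense[east]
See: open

Do: push[east]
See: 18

Do: move[east]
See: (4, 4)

Do: sense[east]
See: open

Do: push[east]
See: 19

Do: move[east]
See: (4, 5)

Do: sense[east]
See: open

Do: push[east]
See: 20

Do: move[east]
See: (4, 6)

Do: sense[north]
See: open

Do: push[north]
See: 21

Do: move[north]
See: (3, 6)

Do: sense[west]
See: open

Do: push[west]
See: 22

Do: move[west]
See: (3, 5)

Do: sense[west]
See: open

Do: push[west]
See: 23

Do: move[west]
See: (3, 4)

Do: sense[west]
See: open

Do: push[west]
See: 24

Do: move[west]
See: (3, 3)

Do: pop[]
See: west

Do: move[east]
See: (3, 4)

Do: pop[]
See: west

Do: move[east]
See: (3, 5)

Do: sense[north]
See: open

Do: push[north]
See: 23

Do: move[north]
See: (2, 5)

Do: sense[east]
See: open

Do: push[east]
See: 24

Do: move[east]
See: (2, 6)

Do: sense[north]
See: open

Do: push[north]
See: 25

Do: move[north]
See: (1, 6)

Do: sense[north]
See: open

Do: push[north]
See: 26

Do: move[north]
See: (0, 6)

Do: sense[west]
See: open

Do: push[west]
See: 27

Do: move[west]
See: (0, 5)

Do: pop[]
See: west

Do: move[east]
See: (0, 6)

Do: pop[]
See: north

Do: move[south]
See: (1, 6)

Do: pop[]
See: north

Do: move[south]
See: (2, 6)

Do: pop[]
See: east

Do: move[west]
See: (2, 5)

Do: pop[]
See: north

Do: move[south]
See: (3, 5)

Do: pop[]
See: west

Do: move[east]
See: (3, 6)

Do: pop[]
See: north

Do: move[south]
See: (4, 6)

Do: sense[south]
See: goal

Do: move[south]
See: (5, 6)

Answer: (5, 6)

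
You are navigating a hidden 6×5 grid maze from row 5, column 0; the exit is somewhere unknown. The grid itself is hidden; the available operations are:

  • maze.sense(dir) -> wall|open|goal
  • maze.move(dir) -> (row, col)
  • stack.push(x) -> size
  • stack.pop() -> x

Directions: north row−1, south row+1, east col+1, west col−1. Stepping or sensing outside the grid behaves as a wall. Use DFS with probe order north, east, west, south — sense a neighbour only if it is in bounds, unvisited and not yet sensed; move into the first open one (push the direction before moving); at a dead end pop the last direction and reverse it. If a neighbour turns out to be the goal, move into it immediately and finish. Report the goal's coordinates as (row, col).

==> maze.sense(dir=north)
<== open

==> stack.push(x=north)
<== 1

==> maze.move(dir=north)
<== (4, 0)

==> maze.sense(dir=north)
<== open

==> stack.push(x=north)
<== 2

==> maze.move(dir=north)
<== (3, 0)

==> maze.sense(dir=north)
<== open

==> stack.push(x=north)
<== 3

==> maze.move(dir=north)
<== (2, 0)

==> maze.sense(dir=north)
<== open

==> stack.push(x=north)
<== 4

==> maze.move(dir=north)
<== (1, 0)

==> maze.sense(dir=north)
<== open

==> stack.push(x=north)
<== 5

==> maze.move(dir=north)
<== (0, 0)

==> maze.sense(dir=east)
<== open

==> stack.push(x=east)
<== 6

==> maze.move(dir=east)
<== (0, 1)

==> maze.sense(dir=east)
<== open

==> stack.push(x=east)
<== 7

==> maze.move(dir=east)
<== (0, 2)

==> maze.sense(dir=east)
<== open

==> stack.push(x=east)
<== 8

==> maze.move(dir=east)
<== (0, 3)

==> maze.sense(dir=east)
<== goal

==> maze.move(dir=east)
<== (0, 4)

Answer: (0, 4)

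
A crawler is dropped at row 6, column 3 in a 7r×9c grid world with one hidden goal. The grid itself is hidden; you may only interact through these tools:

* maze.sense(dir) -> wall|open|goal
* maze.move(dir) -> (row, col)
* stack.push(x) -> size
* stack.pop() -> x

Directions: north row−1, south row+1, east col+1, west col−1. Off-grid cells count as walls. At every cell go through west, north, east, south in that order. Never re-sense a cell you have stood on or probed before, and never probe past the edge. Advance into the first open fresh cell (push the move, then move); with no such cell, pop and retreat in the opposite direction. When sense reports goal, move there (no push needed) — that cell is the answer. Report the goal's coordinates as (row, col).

Act: sense[dir=west]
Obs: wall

Act: sense[dir=north]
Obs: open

Act: push[x=north]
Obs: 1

Act: move[dir=north]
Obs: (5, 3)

Act: sense[dir=west]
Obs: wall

Act: sense[dir=north]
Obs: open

Act: push[x=north]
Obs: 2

Act: move[dir=north]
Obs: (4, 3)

Act: sense[dir=west]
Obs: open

Act: push[x=west]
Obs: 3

Act: move[dir=west]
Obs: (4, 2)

Act: sense[dir=west]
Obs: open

Act: push[x=west]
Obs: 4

Act: move[dir=west]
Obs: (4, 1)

Act: sense[dir=west]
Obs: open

Act: push[x=west]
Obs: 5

Act: move[dir=west]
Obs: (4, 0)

Act: sense[dir=north]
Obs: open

Act: push[x=north]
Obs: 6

Act: move[dir=north]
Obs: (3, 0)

Act: sense[dir=north]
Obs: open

Act: push[x=north]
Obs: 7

Act: move[dir=north]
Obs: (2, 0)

Act: sense[dir=north]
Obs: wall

Act: sense[dir=east]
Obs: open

Act: push[x=east]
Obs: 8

Act: move[dir=east]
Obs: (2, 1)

Act: sense[dir=north]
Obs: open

Act: push[x=north]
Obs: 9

Act: move[dir=north]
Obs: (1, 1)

Act: sense[dir=north]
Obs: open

Act: push[x=north]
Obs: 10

Act: move[dir=north]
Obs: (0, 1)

Act: sense[dir=west]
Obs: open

Act: push[x=west]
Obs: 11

Act: move[dir=west]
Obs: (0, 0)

Act: pop[]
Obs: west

Act: move[dir=east]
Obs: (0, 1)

Act: sense[dir=east]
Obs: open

Act: push[x=east]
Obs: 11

Act: move[dir=east]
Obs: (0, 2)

Act: sense[dir=east]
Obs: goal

Act: move[dir=east]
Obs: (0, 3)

Answer: (0, 3)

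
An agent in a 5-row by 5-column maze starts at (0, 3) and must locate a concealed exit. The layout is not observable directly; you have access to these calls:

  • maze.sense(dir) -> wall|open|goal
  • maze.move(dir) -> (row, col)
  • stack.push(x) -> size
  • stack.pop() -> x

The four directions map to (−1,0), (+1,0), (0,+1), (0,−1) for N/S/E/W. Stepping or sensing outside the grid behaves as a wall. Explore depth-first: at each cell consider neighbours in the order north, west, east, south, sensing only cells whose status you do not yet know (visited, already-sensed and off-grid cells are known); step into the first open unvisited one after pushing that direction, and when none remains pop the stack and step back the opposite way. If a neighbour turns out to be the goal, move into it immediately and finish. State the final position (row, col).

! maze.sense(dir→west) : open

! stack.push(x→west) : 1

! maze.move(dir→west) : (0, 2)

! maze.sense(dir→west) : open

! stack.push(x→west) : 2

! maze.move(dir→west) : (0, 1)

! maze.sense(dir→west) : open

! stack.push(x→west) : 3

! maze.move(dir→west) : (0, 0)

! maze.sense(dir→south) : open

! stack.push(x→south) : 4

! maze.move(dir→south) : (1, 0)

! maze.sense(dir→east) : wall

! maze.sense(dir→south) : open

! stack.push(x→south) : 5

! maze.move(dir→south) : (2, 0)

! maze.sense(dir→east) : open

! stack.push(x→east) : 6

! maze.move(dir→east) : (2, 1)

! maze.sense(dir→east) : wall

! maze.sense(dir→south) : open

! stack.push(x→south) : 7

! maze.move(dir→south) : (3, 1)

! maze.sense(dir→west) : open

! stack.push(x→west) : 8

! maze.move(dir→west) : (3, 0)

! maze.sense(dir→south) : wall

! stack.pop() : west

! maze.move(dir→east) : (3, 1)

! maze.sense(dir→east) : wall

! maze.sense(dir→south) : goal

! maze.move(dir→south) : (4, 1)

Answer: (4, 1)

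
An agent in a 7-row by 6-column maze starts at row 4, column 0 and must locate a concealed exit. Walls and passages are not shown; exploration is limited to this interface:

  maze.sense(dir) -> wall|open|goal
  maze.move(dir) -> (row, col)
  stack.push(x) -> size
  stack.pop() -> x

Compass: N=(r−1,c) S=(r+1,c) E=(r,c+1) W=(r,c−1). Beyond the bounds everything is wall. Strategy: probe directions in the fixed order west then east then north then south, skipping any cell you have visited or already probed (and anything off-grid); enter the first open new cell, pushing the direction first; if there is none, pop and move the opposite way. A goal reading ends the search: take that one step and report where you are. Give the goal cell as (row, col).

-> maze.sense(dir=east)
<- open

-> stack.push(x=east)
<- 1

-> maze.move(dir=east)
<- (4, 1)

-> maze.sense(dir=east)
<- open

-> stack.push(x=east)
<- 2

-> maze.move(dir=east)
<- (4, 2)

-> maze.sense(dir=east)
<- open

-> stack.push(x=east)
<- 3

-> maze.move(dir=east)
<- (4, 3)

-> maze.sense(dir=east)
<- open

-> stack.push(x=east)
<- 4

-> maze.move(dir=east)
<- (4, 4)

-> maze.sense(dir=east)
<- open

-> stack.push(x=east)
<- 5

-> maze.move(dir=east)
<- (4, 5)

-> maze.sense(dir=north)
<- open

-> stack.push(x=north)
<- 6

-> maze.move(dir=north)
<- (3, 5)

-> maze.sense(dir=west)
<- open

-> stack.push(x=west)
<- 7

-> maze.move(dir=west)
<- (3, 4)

-> maze.sense(dir=west)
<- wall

-> maze.sense(dir=north)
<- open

-> stack.push(x=north)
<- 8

-> maze.move(dir=north)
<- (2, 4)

-> maze.sense(dir=west)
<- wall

-> maze.sense(dir=east)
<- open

-> stack.push(x=east)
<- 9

-> maze.move(dir=east)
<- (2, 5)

-> maze.sense(dir=north)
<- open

-> stack.push(x=north)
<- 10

-> maze.move(dir=north)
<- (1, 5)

-> maze.sense(dir=west)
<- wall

-> maze.sense(dir=north)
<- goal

-> maze.move(dir=north)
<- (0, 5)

Answer: (0, 5)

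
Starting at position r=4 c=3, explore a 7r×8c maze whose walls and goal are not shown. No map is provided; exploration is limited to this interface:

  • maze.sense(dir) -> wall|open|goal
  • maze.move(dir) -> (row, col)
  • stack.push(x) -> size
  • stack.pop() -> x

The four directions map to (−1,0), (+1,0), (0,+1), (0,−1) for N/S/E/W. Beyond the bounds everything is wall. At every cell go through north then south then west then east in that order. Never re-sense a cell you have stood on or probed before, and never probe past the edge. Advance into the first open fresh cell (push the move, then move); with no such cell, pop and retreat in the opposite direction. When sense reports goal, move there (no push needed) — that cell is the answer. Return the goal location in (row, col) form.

$ sense north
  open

$ push north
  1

$ move north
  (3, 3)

$ sense north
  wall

$ sense west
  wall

$ sense east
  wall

$ pop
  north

$ move south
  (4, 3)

$ sense south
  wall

$ sense west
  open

$ push west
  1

$ move west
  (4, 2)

$ sense south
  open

$ push south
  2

$ move south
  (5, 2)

$ sense south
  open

$ push south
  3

$ move south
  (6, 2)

$ sense west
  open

$ push west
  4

$ move west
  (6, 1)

$ sense north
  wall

$ sense west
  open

$ push west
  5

$ move west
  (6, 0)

$ sense north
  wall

$ pop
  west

$ move east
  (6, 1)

$ pop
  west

$ move east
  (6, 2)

$ sense east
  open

$ push east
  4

$ move east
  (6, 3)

$ sense east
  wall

$ pop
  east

$ move west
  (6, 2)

$ pop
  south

$ move north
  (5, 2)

$ pop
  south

$ move north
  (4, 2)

$ sense west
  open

$ push west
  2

$ move west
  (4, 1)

$ sense north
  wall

$ sense west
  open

$ push west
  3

$ move west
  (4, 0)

$ sense north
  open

$ push north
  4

$ move north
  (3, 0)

$ sense north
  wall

$ pop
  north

$ move south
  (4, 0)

$ pop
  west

$ move east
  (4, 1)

$ pop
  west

$ move east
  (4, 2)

$ pop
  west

$ move east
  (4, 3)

$ sense east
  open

$ push east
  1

$ move east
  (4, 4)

$ sense south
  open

$ push south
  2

$ move south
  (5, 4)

$ sense east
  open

$ push east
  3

$ move east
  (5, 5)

$ sense north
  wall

$ sense south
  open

$ push south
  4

$ move south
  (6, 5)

$ sense east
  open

$ push east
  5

$ move east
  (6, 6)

$ sense north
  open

$ push north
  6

$ move north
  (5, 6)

$ sense north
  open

$ push north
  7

$ move north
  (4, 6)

$ sense north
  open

$ push north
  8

$ move north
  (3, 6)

$ sense north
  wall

$ sense west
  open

$ push west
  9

$ move west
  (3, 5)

$ sense north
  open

$ push north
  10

$ move north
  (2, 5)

$ sense north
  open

$ push north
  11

$ move north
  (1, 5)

$ sense north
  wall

$ sense west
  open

$ push west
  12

$ move west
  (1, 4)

$ sense north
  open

$ push north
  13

$ move north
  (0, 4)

$ sense west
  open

$ push west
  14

$ move west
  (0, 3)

$ sense south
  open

$ push south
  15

$ move south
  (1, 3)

$ sense west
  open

$ push west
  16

$ move west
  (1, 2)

$ sense north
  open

$ push north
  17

$ move north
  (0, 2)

$ sense west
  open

$ push west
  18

$ move west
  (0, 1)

$ sense south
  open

$ push south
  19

$ move south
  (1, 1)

$ sense south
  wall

$ sense west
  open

$ push west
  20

$ move west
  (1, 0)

$ sense north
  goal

$ move north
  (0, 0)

Answer: (0, 0)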